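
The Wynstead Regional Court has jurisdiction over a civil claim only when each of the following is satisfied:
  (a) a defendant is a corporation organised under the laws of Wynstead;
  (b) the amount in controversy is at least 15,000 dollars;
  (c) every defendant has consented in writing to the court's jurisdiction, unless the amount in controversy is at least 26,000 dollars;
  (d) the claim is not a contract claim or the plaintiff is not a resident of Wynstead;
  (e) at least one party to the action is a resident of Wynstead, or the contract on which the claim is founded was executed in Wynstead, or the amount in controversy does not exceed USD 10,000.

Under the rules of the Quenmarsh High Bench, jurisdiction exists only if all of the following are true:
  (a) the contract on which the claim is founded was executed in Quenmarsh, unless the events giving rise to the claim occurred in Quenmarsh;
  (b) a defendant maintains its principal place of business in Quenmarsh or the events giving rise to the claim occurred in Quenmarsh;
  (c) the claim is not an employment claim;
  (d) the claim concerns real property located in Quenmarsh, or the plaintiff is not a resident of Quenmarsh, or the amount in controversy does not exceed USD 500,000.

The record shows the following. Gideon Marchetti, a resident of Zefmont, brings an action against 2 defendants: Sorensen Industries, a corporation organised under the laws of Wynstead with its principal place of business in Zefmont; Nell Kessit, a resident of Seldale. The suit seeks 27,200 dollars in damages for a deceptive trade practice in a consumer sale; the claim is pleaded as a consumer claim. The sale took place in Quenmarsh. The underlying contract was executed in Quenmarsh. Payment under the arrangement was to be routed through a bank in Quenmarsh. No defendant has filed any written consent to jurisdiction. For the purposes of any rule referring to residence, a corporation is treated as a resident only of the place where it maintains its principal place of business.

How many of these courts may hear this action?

The Wynstead Regional Court:
  (a) Sorensen Industries is organised under the laws of Wynstead. Condition met.
  (b) The amount in controversy is $27,200, which meets the 15,000 dollars floor. Met.
  (c) No such written consent has been filed. The proviso rescues it, though: the amount in controversy is USD 27,200, which meets the $26,000 floor. Condition met.
  (d) The claim is a consumer claim, not a contract claim, so this disjunct is met. Condition met.
  (e) No party resides in Wynstead; the contract was executed in Quenmarsh, not Wynstead; the amount in controversy is $27,200, above the 10,000 dollars ceiling — none of the alternatives is met. Fails.
  → No jurisdiction.
The Quenmarsh High Bench:
  (a) The contract was executed in Quenmarsh. Condition met.
  (b) The operative events occurred in Quenmarsh, so one alternative holds. Condition met.
  (c) The claim is a consumer claim, not an employment claim. Met.
  (d) The plaintiff resides in Zefmont, which is not Quenmarsh — that alternative is enough. Condition met.
  → Jurisdiction lies.
Courts with jurisdiction: the Quenmarsh High Bench — 1 in total.

1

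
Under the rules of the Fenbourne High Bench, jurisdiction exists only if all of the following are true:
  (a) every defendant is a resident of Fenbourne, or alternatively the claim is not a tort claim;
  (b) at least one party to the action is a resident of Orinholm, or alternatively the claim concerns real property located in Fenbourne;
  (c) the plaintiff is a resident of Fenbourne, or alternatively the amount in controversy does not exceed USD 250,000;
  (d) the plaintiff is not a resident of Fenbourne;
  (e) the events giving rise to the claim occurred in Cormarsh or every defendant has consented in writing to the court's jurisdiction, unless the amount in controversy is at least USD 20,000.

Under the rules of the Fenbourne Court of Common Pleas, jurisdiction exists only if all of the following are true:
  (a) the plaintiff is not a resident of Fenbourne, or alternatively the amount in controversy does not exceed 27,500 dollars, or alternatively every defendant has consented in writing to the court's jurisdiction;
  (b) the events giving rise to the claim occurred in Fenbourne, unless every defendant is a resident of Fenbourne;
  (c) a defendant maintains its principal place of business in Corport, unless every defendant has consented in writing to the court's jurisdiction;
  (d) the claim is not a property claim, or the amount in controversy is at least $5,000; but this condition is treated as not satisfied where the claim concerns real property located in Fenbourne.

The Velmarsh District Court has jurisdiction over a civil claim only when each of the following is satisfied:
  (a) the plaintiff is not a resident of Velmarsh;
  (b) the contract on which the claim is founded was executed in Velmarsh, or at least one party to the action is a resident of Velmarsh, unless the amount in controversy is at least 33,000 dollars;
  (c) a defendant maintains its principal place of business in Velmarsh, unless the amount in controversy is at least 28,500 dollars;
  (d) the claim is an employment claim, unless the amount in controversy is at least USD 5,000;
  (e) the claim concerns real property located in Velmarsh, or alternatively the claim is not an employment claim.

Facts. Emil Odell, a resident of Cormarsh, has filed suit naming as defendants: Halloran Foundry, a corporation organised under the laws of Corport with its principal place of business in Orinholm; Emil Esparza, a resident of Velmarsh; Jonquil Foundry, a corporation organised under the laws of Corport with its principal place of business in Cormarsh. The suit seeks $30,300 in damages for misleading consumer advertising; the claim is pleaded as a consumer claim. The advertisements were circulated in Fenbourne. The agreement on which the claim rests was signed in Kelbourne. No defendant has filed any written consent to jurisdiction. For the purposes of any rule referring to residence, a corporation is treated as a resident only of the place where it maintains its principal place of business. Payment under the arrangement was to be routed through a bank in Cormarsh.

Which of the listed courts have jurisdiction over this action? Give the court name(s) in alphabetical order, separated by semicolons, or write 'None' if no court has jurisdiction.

The Fenbourne High Bench:
  (a) The claim is a consumer claim, not a tort claim — that alternative is enough. Met.
  (b) Halloran Foundry resides in Orinholm, which satisfies one of the alternatives. Condition met.
  (c) The amount in controversy is USD 30,300, within the USD 250,000 ceiling, so this disjunct is met. Satisfied.
  (d) The plaintiff resides in Cormarsh, which is not Fenbourne. Met.
  (e) The operative events occurred in Fenbourne, not Cormarsh; no such written consent has been filed — every alternative fails. The proviso rescues it, though: the amount in controversy is $30,300, which meets the 20,000 dollars floor. Condition met.
  → All conditions met; jurisdiction exists.
The Fenbourne Court of Common Pleas:
  (a) The plaintiff resides in Cormarsh, which is not Fenbourne, which satisfies one of the alternatives. Condition met.
  (b) The operative events occurred in Fenbourne. Satisfied.
  (c) The corporate defendant(s) have their principal place of business in Cormarsh, Orinholm, not Corport. Nor does the 'unless' clause help: no such written consent has been filed. Fails.
  (d) The claim is a consumer claim, not a property claim, so one alternative holds. The exception is not triggered, since the claim does not concern real property. Satisfied.
  → No jurisdiction.
The Velmarsh District Court:
  (a) The plaintiff resides in Cormarsh, which is not Velmarsh. Condition met.
  (b) Emil Esparza resides in Velmarsh, which satisfies one of the alternatives. Condition met.
  (c) The corporate defendant(s) have their principal place of business in Cormarsh, Orinholm, not Velmarsh. But the amount in controversy is USD 30,300, which meets the $28,500 floor, and the 'unless' clause therefore excuses the requirement. Met.
  (d) The claim is a consumer claim, not an employment claim. The proviso rescues it, though: the amount in controversy is $30,300, which meets the $5,000 floor. Condition met.
  (e) The claim is a consumer claim, not an employment claim, so one alternative holds. Condition met.
  → The court has jurisdiction.

the Fenbourne High Bench; the Velmarsh District Court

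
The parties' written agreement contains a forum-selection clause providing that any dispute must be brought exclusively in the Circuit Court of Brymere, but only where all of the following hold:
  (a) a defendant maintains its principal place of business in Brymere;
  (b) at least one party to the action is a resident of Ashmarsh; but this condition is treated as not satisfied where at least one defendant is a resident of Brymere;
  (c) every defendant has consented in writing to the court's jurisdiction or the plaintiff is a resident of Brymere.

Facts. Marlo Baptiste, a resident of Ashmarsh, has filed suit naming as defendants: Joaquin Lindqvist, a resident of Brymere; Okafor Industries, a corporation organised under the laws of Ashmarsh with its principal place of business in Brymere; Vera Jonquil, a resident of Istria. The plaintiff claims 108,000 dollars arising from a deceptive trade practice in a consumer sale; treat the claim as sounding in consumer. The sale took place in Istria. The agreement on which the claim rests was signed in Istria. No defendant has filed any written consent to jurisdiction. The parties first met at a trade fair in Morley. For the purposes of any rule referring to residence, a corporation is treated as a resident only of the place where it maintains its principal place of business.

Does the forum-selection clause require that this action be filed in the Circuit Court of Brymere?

The Circuit Court of Brymere:
  (a) Okafor Industries has its principal place of business in Brymere. Condition met.
  (b) Marlo Baptiste resides in Ashmarsh. However, Joaquin Lindqvist resides in Brymere, which falls within the stated exception and so defeats the condition. Fails.
  (c) No such written consent has been filed; the plaintiff resides in Ashmarsh, not Brymere — no alternative holds. Condition not met.
  → The clause does not apply.

No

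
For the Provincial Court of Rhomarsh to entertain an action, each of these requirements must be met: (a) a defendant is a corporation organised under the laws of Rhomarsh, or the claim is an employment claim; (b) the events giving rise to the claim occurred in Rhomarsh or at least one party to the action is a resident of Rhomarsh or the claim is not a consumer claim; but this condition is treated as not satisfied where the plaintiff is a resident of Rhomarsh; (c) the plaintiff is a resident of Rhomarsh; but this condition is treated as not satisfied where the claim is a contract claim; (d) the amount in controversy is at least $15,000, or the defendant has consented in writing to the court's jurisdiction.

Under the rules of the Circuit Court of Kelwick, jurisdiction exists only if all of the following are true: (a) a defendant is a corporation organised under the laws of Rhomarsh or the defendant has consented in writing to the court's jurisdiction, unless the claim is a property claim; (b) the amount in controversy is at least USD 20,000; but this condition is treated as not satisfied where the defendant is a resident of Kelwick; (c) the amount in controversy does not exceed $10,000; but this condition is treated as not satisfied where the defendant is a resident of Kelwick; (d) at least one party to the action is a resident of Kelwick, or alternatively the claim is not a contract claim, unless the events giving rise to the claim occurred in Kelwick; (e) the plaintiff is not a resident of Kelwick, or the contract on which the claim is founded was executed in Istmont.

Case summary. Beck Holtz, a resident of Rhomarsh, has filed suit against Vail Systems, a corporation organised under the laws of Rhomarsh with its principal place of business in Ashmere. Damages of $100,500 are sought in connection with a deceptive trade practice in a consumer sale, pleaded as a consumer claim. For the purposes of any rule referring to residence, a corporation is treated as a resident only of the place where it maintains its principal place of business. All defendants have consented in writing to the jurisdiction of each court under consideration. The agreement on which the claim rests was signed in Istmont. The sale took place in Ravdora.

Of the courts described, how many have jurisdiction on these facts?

0

The Provincial Court of Rhomarsh:
  (a) Vail Systems is organised under the laws of Rhomarsh, so this disjunct is met. Met.
  (b) Beck Holtz resides in Rhomarsh, which satisfies one of the alternatives. But the plaintiff resides in Rhomarsh, triggering the carve-out and defeating this condition. Not satisfied.
  (c) The plaintiff resides in Rhomarsh. The exception is not triggered, since the claim is a consumer claim, not a contract claim. Met.
  (d) The amount in controversy is 100,500 dollars, which meets the USD 15,000 floor, which satisfies one of the alternatives. Met.
  → Not every requirement is met — no jurisdiction.
The Circuit Court of Kelwick:
  (a) Vail Systems is organised under the laws of Rhomarsh — that alternative is enough. Satisfied.
  (b) The amount in controversy is 100,500 dollars, which meets the USD 20,000 floor. The exception is not triggered, since the defendant resides in Ashmere, not Kelwick. Met.
  (c) The amount in controversy is 100,500 dollars, above the $10,000 ceiling. Not satisfied.
  (d) The claim is a consumer claim, not a contract claim — that alternative is enough. Satisfied.
  (e) The plaintiff resides in Rhomarsh, which is not Kelwick — that alternative is enough. Satisfied.
  → At least one condition fails; no jurisdiction.
No court satisfies all of its conditions.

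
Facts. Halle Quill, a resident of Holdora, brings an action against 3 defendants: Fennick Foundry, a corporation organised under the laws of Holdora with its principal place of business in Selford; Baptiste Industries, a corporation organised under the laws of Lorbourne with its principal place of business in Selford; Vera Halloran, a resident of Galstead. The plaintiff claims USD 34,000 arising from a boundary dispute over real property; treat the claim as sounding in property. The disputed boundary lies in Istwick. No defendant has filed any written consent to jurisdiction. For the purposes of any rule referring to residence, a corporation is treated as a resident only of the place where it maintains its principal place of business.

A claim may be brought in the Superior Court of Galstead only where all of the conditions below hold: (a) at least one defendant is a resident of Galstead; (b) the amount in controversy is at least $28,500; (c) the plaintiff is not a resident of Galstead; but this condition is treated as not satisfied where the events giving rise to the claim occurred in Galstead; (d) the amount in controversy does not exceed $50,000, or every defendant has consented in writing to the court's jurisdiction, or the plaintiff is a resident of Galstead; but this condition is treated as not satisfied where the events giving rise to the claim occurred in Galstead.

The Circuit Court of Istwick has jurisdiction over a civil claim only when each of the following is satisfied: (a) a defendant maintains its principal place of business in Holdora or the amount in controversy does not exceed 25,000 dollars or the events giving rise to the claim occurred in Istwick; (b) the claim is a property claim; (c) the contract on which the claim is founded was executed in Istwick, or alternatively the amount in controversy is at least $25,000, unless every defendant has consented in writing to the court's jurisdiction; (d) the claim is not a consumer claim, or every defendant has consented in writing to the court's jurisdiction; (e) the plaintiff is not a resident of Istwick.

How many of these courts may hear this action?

2

The Superior Court of Galstead:
  (a) Vera Halloran resides in Galstead. Condition met.
  (b) The amount in controversy is $34,000, which meets the USD 28,500 floor. Condition met.
  (c) The plaintiff resides in Holdora, which is not Galstead. And the carve-out is inapplicable — the operative events occurred in Istwick, not Galstead. Satisfied.
  (d) The amount in controversy is USD 34,000, within the 50,000 dollars ceiling, so one alternative holds. The exception is not triggered, since the operative events occurred in Istwick, not Galstead. Satisfied.
  → The court has jurisdiction.
The Circuit Court of Istwick:
  (a) The operative events occurred in Istwick — that alternative is enough. Condition met.
  (b) The claim is a property claim. Met.
  (c) The amount in controversy is $34,000, which meets the $25,000 floor, which satisfies one of the alternatives. Condition met.
  (d) The claim is a property claim, not a consumer claim, which satisfies one of the alternatives. Met.
  (e) The plaintiff resides in Holdora, which is not Istwick. Met.
  → The court has jurisdiction.
Courts with jurisdiction: the Superior Court of Galstead, the Circuit Court of Istwick — 2 in total.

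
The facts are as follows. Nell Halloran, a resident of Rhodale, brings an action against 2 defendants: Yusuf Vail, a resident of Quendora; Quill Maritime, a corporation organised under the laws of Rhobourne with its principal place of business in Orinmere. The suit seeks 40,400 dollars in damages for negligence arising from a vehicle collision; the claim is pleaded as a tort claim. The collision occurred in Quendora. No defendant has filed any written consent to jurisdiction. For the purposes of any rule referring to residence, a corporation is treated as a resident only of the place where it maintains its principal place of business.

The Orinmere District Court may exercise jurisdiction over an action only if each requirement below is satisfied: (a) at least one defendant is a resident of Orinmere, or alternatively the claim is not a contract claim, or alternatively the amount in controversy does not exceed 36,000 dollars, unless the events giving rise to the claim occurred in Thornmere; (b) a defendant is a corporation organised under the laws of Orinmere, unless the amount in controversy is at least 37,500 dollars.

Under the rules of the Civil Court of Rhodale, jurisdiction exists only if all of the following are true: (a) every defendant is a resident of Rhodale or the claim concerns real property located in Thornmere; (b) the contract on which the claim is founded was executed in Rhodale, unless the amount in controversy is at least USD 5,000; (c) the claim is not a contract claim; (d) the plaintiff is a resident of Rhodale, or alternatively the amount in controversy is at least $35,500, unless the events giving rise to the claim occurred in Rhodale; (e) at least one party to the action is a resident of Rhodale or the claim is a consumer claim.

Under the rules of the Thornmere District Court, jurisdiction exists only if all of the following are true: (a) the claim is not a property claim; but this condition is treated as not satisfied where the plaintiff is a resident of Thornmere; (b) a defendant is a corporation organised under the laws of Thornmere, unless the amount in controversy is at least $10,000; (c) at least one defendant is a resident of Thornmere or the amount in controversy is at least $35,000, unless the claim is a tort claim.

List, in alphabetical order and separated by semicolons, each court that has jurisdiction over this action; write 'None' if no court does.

the Orinmere District Court; the Thornmere District Court

The Orinmere District Court:
  (a) Quill Maritime resides in Orinmere — that alternative is enough. Satisfied.
  (b) The corporate defendant(s) are organised in Rhobourne, not Orinmere. But the amount in controversy is USD 40,400, which meets the 37,500 dollars floor, and the 'unless' clause therefore excuses the requirement. Satisfied.
  → All conditions met; jurisdiction exists.
The Civil Court of Rhodale:
  (a) The defendants reside as follows — Yusuf Vail in Quendora, Quill Maritime in Orinmere — not all in Rhodale; the claim does not concern real property — no alternative holds. Not satisfied.
  (b) No contract (and hence no place of execution) is alleged. However, the amount in controversy is $40,400, which meets the 5,000 dollars floor, so the 'unless' proviso supplies this condition. Condition met.
  (c) The claim is a tort claim, not a contract claim. Condition met.
  (d) The plaintiff resides in Rhodale, which satisfies one of the alternatives. Satisfied.
  (e) Nell Halloran resides in Rhodale, so this disjunct is met. Satisfied.
  → At least one condition fails; no jurisdiction.
The Thornmere District Court:
  (a) The claim is a tort claim, not a property claim. The exception is not triggered, since the plaintiff resides in Rhodale, not Thornmere. Condition met.
  (b) The corporate defendant(s) are organised in Rhobourne, not Thornmere. However, the amount in controversy is USD 40,400, which meets the USD 10,000 floor, so the 'unless' proviso supplies this condition. Met.
  (c) The amount in controversy is USD 40,400, which meets the USD 35,000 floor — that alternative is enough. Met.
  → The court has jurisdiction.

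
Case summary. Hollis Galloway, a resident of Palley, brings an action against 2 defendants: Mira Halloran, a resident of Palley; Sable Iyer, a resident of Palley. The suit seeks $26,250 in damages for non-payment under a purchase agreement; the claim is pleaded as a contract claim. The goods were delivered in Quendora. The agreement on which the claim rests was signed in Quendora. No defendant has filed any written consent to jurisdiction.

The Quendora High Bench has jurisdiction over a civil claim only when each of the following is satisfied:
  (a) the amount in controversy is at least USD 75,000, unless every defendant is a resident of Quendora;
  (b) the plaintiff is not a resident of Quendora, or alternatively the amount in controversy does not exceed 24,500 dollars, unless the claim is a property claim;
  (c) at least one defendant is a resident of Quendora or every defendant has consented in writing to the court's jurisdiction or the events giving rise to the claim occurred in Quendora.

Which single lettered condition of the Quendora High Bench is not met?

(a)

The Quendora High Bench:
  (a) The amount in controversy is 26,250 dollars, below the USD 75,000 floor. Nor does the 'unless' clause help: the defendants reside as follows — Mira Halloran in Palley, Sable Iyer in Palley — not all in Quendora. Fails.
  (b) The plaintiff resides in Palley, which is not Quendora, so this disjunct is met. Met.
  (c) The operative events occurred in Quendora, which satisfies one of the alternatives. Satisfied.
Only condition (a) fails.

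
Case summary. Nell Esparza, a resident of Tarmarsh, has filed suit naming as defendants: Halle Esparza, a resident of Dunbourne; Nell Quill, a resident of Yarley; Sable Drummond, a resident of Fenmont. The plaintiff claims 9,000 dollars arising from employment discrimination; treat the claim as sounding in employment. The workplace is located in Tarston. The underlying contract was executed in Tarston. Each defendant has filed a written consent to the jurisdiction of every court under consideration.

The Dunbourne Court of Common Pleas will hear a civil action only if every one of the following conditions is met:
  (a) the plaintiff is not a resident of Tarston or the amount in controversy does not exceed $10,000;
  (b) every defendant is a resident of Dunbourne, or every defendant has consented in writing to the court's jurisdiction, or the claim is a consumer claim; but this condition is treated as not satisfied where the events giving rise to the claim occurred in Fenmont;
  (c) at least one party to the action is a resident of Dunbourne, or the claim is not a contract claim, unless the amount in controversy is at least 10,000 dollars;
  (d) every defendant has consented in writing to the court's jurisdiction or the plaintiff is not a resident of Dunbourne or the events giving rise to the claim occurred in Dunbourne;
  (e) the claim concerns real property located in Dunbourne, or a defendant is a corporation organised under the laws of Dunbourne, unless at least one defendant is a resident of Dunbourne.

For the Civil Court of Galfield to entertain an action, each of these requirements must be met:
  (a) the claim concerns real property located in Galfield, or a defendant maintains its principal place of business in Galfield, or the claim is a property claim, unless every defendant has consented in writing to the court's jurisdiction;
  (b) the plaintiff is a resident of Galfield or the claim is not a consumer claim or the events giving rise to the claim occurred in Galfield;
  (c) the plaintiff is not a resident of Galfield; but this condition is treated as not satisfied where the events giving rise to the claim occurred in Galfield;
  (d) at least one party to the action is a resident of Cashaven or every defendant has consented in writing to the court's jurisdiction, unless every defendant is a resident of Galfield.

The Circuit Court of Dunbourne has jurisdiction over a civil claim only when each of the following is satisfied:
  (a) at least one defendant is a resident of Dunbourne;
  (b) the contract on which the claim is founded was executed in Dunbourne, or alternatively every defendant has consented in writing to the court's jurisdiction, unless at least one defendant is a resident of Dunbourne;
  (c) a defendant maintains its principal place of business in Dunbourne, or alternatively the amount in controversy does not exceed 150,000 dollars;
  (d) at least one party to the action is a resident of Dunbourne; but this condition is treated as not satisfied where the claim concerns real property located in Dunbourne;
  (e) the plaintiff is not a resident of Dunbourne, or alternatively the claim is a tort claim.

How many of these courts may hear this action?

The Dunbourne Court of Common Pleas:
  (a) The plaintiff resides in Tarmarsh, which is not Tarston — that alternative is enough. Condition met.
  (b) Every defendant has filed written consent, which satisfies one of the alternatives. And the carve-out is inapplicable — the operative events occurred in Tarston, not Fenmont. Condition met.
  (c) Halle Esparza resides in Dunbourne, so this disjunct is met. Met.
  (d) Every defendant has filed written consent — that alternative is enough. Met.
  (e) The claim does not concern real property; no defendant is a corporation — no alternative holds. The proviso rescues it, though: Halle Esparza resides in Dunbourne. Satisfied.
  → All conditions met; jurisdiction exists.
The Civil Court of Galfield:
  (a) The claim does not concern real property; no defendant is a corporation; the claim is an employment claim, not a property claim — every alternative fails. The proviso rescues it, though: every defendant has filed written consent. Condition met.
  (b) The claim is an employment claim, not a consumer claim, so one alternative holds. Condition met.
  (c) The plaintiff resides in Tarmarsh, which is not Galfield. And the carve-out is inapplicable — the operative events occurred in Tarston, not Galfield. Condition met.
  (d) Every defendant has filed written consent, which satisfies one of the alternatives. Satisfied.
  → All conditions met; jurisdiction exists.
The Circuit Court of Dunbourne:
  (a) Halle Esparza resides in Dunbourne. Satisfied.
  (b) Every defendant has filed written consent, so one alternative holds. Condition met.
  (c) The amount in controversy is $9,000, within the $150,000 ceiling — that alternative is enough. Condition met.
  (d) Halle Esparza resides in Dunbourne. And the carve-out is inapplicable — the claim does not concern real property. Satisfied.
  (e) The plaintiff resides in Tarmarsh, which is not Dunbourne, so this disjunct is met. Met.
  → Every requirement is satisfied — jurisdiction.
Courts with jurisdiction: the Dunbourne Court of Common Pleas, the Civil Court of Galfield, the Circuit Court of Dunbourne — 3 in total.

3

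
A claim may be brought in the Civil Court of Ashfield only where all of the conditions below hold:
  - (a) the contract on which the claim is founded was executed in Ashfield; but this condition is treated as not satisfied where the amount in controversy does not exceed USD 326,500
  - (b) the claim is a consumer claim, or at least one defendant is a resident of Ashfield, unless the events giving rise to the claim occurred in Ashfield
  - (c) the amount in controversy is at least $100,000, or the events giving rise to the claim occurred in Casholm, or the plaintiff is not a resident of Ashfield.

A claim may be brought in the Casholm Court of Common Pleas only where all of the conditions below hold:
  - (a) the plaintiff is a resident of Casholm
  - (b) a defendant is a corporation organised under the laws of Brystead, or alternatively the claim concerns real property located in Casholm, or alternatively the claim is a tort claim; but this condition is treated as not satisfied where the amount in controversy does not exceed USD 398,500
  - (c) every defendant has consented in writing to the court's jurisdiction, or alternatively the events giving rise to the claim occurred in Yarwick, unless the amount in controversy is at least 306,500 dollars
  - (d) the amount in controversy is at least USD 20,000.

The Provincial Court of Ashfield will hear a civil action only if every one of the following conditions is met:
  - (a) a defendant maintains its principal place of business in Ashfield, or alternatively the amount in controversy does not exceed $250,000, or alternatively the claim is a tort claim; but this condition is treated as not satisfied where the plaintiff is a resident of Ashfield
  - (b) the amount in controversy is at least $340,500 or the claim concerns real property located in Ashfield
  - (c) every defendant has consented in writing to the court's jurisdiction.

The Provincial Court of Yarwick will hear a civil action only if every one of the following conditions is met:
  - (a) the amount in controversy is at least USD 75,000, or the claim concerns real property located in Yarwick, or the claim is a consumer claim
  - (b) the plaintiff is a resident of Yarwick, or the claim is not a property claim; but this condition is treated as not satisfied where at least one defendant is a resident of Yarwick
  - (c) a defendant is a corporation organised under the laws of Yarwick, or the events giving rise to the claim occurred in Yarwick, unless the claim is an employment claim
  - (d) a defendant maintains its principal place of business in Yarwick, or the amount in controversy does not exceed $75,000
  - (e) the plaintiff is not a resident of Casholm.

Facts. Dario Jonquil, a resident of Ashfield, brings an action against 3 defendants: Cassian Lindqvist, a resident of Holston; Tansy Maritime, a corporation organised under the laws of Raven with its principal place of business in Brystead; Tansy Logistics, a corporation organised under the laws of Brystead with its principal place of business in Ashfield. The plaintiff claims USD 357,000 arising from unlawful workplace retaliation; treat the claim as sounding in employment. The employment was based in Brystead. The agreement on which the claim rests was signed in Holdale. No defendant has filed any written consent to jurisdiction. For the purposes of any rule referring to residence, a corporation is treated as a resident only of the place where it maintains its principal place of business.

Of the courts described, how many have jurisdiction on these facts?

The Civil Court of Ashfield:
  (a) The contract was executed in Holdale, not Ashfield. Condition not met.
  (b) Tansy Logistics resides in Ashfield — that alternative is enough. Met.
  (c) The amount in controversy is 357,000 dollars, which meets the 100,000 dollars floor, so one alternative holds. Satisfied.
  → Not every requirement is met — no jurisdiction.
The Casholm Court of Common Pleas:
  (a) The plaintiff resides in Ashfield, not Casholm. Fails.
  (b) Tansy Logistics is organised under the laws of Brystead, which satisfies one of the alternatives. However, the amount in controversy is $357,000, within the 398,500 dollars ceiling, which falls within the stated exception and so defeats the condition. Fails.
  (c) No such written consent has been filed; the operative events occurred in Brystead, not Yarwick — no alternative holds. However, the amount in controversy is USD 357,000, which meets the $306,500 floor, so the 'unless' proviso supplies this condition. Satisfied.
  (d) The amount in controversy is 357,000 dollars, which meets the USD 20,000 floor. Met.
  → At least one condition fails; no jurisdiction.
The Provincial Court of Ashfield:
  (a) Tansy Logistics has its principal place of business in Ashfield — that alternative is enough. But the carve-out bites: the plaintiff resides in Ashfield. Condition not met.
  (b) The amount in controversy is USD 357,000, which meets the 340,500 dollars floor, so one alternative holds. Satisfied.
  (c) No such written consent has been filed. Not met.
  → The court lacks jurisdiction.
The Provincial Court of Yarwick:
  (a) The amount in controversy is $357,000, which meets the 75,000 dollars floor, which satisfies one of the alternatives. Satisfied.
  (b) The claim is an employment claim, not a property claim — that alternative is enough. The exception is not triggered, since no defendant resides in Yarwick (they reside in Holston, Brystead, Ashfield). Met.
  (c) The corporate defendant(s) are organised in Brystead, Raven, not Yarwick; the operative events occurred in Brystead, not Yarwick — every alternative fails. But the claim is an employment claim, and the 'unless' clause therefore excuses the requirement. Satisfied.
  (d) The corporate defendant(s) have their principal place of business in Ashfield, Brystead, not Yarwick; the amount in controversy is $357,000, above the $75,000 ceiling — none of the alternatives is met. Not satisfied.
  (e) The plaintiff resides in Ashfield, which is not Casholm. Condition met.
  → The court lacks jurisdiction.
No court satisfies all of its conditions.

0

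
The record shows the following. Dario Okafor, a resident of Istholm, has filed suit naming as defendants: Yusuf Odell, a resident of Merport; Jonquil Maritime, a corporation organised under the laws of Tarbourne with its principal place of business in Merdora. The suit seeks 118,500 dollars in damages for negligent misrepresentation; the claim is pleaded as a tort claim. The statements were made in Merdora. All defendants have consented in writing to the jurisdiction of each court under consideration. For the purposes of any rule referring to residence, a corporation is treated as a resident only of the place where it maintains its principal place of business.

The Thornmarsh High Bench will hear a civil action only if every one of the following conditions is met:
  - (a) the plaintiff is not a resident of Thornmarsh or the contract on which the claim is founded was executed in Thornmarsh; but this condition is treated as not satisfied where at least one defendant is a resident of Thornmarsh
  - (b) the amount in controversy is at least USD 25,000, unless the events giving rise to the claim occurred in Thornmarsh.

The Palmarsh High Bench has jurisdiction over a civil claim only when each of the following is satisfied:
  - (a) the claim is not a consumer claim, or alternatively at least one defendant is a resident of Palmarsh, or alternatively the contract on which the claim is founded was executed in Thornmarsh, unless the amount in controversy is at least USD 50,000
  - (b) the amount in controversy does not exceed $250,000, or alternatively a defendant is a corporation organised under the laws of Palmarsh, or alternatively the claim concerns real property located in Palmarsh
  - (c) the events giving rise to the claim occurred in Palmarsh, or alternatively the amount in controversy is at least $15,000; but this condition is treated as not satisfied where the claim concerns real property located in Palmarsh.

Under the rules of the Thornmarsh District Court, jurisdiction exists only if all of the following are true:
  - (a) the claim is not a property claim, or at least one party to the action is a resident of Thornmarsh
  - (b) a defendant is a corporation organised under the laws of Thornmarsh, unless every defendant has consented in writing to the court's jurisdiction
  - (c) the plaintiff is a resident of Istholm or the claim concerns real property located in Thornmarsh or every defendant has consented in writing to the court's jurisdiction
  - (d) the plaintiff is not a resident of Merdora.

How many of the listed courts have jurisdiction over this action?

The Thornmarsh High Bench:
  (a) The plaintiff resides in Istholm, which is not Thornmarsh, so one alternative holds. The exception is not triggered, since no defendant resides in Thornmarsh (they reside in Merport, Merdora). Satisfied.
  (b) The amount in controversy is $118,500, which meets the 25,000 dollars floor. Met.
  → Jurisdiction lies.
The Palmarsh High Bench:
  (a) The claim is a tort claim, not a consumer claim — that alternative is enough. Condition met.
  (b) The amount in controversy is 118,500 dollars, within the $250,000 ceiling, so one alternative holds. Condition met.
  (c) The amount in controversy is 118,500 dollars, which meets the 15,000 dollars floor, so this disjunct is met. The carve-out does not apply: the claim does not concern real property. Satisfied.
  → Every requirement is satisfied — jurisdiction.
The Thornmarsh District Court:
  (a) The claim is a tort claim, not a property claim — that alternative is enough. Satisfied.
  (b) The corporate defendant(s) are organised in Tarbourne, not Thornmarsh. But every defendant has filed written consent, and the 'unless' clause therefore excuses the requirement. Condition met.
  (c) The plaintiff resides in Istholm — that alternative is enough. Met.
  (d) The plaintiff resides in Istholm, which is not Merdora. Met.
  → Jurisdiction lies.
Courts with jurisdiction: the Thornmarsh High Bench, the Palmarsh High Bench, the Thornmarsh District Court — 3 in total.

3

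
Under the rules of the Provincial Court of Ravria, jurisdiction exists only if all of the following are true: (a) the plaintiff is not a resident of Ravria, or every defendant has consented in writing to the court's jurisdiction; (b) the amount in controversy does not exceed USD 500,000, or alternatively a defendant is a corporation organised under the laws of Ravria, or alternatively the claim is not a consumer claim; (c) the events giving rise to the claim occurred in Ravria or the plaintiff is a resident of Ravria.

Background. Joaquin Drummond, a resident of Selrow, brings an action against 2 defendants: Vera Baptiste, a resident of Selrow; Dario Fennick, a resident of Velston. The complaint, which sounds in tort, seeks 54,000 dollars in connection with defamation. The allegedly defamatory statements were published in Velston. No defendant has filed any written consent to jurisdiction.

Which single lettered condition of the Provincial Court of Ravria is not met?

(c)

The Provincial Court of Ravria:
  (a) The plaintiff resides in Selrow, which is not Ravria, which satisfies one of the alternatives. Condition met.
  (b) The amount in controversy is USD 54,000, within the USD 500,000 ceiling, so one alternative holds. Condition met.
  (c) The operative events occurred in Velston, not Ravria; the plaintiff resides in Selrow, not Ravria — every alternative fails. Condition not met.
Only condition (c) fails.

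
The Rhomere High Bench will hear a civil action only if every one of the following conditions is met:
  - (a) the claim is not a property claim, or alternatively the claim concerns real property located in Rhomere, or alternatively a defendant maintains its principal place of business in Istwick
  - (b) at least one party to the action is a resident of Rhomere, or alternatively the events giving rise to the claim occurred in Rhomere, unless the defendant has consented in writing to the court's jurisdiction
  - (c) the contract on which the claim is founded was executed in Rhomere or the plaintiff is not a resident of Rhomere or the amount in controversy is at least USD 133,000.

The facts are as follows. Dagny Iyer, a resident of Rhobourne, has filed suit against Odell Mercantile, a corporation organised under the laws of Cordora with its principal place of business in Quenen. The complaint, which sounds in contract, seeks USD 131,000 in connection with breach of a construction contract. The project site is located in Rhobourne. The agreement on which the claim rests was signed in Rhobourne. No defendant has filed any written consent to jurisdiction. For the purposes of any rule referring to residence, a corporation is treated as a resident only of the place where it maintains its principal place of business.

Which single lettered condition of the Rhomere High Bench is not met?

The Rhomere High Bench:
  (a) The claim is a contract claim, not a property claim — that alternative is enough. Satisfied.
  (b) No party resides in Rhomere; the operative events occurred in Rhobourne, not Rhomere — no alternative holds. The proviso offers no rescue either, since no such written consent has been filed. Condition not met.
  (c) The plaintiff resides in Rhobourne, which is not Rhomere, which satisfies one of the alternatives. Met.
Only condition (b) fails.

(b)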